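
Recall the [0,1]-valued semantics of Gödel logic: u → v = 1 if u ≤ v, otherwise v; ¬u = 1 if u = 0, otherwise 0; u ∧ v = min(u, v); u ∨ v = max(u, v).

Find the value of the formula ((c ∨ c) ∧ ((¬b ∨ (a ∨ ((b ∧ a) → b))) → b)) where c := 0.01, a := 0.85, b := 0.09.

0.01

(c ∨ c) = max(0.01, 0.01) = 0.01
¬b: Gödel ¬ of 0.09 = 0 (operand ≠ 0)
(b ∧ a) = min(0.09, 0.85) = 0.09
((b ∧ a) → b): 0.09 ≤ 0.09, so result = 1
(a ∨ ((b ∧ a) → b)) = max(0.85, 1) = 1
(¬b ∨ (a ∨ ((b ∧ a) → b))) = max(0, 1) = 1
((¬b ∨ (a ∨ ((b ∧ a) → b))) → b): 1 > 0.09, so result = 0.09
((c ∨ c) ∧ ((¬b ∨ (a ∨ ((b ∧ a) → b))) → b)) = min(0.01, 0.09) = 0.01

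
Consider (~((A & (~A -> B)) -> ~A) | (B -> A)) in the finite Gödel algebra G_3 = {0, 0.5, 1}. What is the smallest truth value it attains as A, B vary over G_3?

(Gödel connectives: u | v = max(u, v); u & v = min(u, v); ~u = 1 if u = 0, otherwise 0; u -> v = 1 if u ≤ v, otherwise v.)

0.00

The minimum is attained at A = 0, B = 0.5:
  ~A: Gödel ¬ of 0 = 1 (operand is 0)
  (~A -> B): 1 > 0.5, so result = 0.5
  (A & (~A -> B)) = min(0, 0.5) = 0
  ~A: Gödel ¬ of 0 = 1 (operand is 0)
  ((A & (~A -> B)) -> ~A): 0 ≤ 1, so result = 1
  ~((A & (~A -> B)) -> ~A): Gödel ¬ of 1 = 0 (operand ≠ 0)
  (B -> A): 0.5 > 0, so result = 0
  (~((A & (~A -> B)) -> ~A) | (B -> A)) = max(0, 0) = 0
Checking all 9 assignments confirms none give a value below 0.00.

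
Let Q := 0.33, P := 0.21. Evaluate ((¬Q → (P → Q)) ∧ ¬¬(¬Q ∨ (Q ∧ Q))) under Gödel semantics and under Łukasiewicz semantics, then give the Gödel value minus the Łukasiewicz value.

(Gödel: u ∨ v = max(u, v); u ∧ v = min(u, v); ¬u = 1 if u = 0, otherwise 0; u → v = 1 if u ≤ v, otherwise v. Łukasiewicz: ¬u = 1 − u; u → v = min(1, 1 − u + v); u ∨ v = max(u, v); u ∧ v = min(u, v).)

0.33

Gödel evaluation:
  ¬Q: Gödel ¬ of 0.33 = 0 (operand ≠ 0)
  (P → Q): 0.21 ≤ 0.33, so result = 1
  (¬Q → (P → Q)): 0 ≤ 1, so result = 1
  ¬Q: Gödel ¬ of 0.33 = 0 (operand ≠ 0)
  (Q ∧ Q) = min(0.33, 0.33) = 0.33
  (¬Q ∨ (Q ∧ Q)) = max(0, 0.33) = 0.33
  ¬(¬Q ∨ (Q ∧ Q)): Gödel ¬ of 0.33 = 0 (operand ≠ 0)
  ¬¬(¬Q ∨ (Q ∧ Q)): Gödel ¬ of 0 = 1 (operand is 0)
  ((¬Q → (P → Q)) ∧ ¬¬(¬Q ∨ (Q ∧ Q))) = min(1, 1) = 1
  Gödel value = 1
Łukasiewicz evaluation:
  ¬Q: Łukasiewicz ¬ gives 1 − 0.33 = 0.67
  (P → Q): min(1, 1 − 0.21 + 0.33) = 1
  (¬Q → (P → Q)): min(1, 1 − 0.67 + 1) = 1
  ¬Q: Łukasiewicz ¬ gives 1 − 0.33 = 0.67
  (Q ∧ Q) = min(0.33, 0.33) = 0.33
  (¬Q ∨ (Q ∧ Q)) = max(0.67, 0.33) = 0.67
  ¬(¬Q ∨ (Q ∧ Q)): Łukasiewicz ¬ gives 1 − 0.67 = 0.33
  ¬¬(¬Q ∨ (Q ∧ Q)): Łukasiewicz ¬ gives 1 − 0.33 = 0.67
  ((¬Q → (P → Q)) ∧ ¬¬(¬Q ∨ (Q ∧ Q))) = min(1, 0.67) = 0.67
  Łukasiewicz value = 0.67
Difference: 1 − 0.67 = 0.33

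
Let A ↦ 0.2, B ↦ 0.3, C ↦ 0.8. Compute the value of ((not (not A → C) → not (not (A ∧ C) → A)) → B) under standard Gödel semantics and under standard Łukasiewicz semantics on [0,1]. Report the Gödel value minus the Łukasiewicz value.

Gödel evaluation:
  not A: Gödel ¬ of 0.2 = 0 (operand ≠ 0)
  (not A → C): 0 ≤ 0.8, so result = 1
  not (not A → C): Gödel ¬ of 1 = 0 (operand ≠ 0)
  (A ∧ C) = min(0.2, 0.8) = 0.2
  not (A ∧ C): Gödel ¬ of 0.2 = 0 (operand ≠ 0)
  (not (A ∧ C) → A): 0 ≤ 0.2, so result = 1
  not (not (A ∧ C) → A): Gödel ¬ of 1 = 0 (operand ≠ 0)
  (not (not A → C) → not (not (A ∧ C) → A)): 0 ≤ 0, so result = 1
  ((not (not A → C) → not (not (A ∧ C) → A)) → B): 1 > 0.3, so result = 0.3
  Gödel value = 0.3
Łukasiewicz evaluation:
  not A: Łukasiewicz ¬ gives 1 − 0.2 = 0.8
  (not A → C): min(1, 1 − 0.8 + 0.8) = 1
  not (not A → C): Łukasiewicz ¬ gives 1 − 1 = 0
  (A ∧ C) = min(0.2, 0.8) = 0.2
  not (A ∧ C): Łukasiewicz ¬ gives 1 − 0.2 = 0.8
  (not (A ∧ C) → A): min(1, 1 − 0.8 + 0.2) = 0.4
  not (not (A ∧ C) → A): Łukasiewicz ¬ gives 1 − 0.4 = 0.6
  (not (not A → C) → not (not (A ∧ C) → A)): min(1, 1 − 0 + 0.6) = 1
  ((not (not A → C) → not (not (A ∧ C) → A)) → B): min(1, 1 − 1 + 0.3) = 0.3
  Łukasiewicz value = 0.3
Difference: 0.3 − 0.3 = 0.00

0.00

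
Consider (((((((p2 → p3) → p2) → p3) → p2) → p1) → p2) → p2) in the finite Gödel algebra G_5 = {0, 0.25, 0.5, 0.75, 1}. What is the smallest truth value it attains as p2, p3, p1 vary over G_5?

The minimum is attained at p2 = 0.25, p3 = 0, p1 = 0:
  (p2 → p3): 0.25 > 0, so result = 0
  ((p2 → p3) → p2): 0 ≤ 0.25, so result = 1
  (((p2 → p3) → p2) → p3): 1 > 0, so result = 0
  ((((p2 → p3) → p2) → p3) → p2): 0 ≤ 0.25, so result = 1
  (((((p2 → p3) → p2) → p3) → p2) → p1): 1 > 0, so result = 0
  ((((((p2 → p3) → p2) → p3) → p2) → p1) → p2): 0 ≤ 0.25, so result = 1
  (((((((p2 → p3) → p2) → p3) → p2) → p1) → p2) → p2): 1 > 0.25, so result = 0.25
Checking all 125 assignments confirms none give a value below 0.25.

0.25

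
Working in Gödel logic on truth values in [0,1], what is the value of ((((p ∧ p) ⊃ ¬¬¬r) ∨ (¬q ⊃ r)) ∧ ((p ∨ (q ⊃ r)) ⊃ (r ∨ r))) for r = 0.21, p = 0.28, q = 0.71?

(p ∧ p) = min(0.28, 0.28) = 0.28
¬r: Gödel ¬ of 0.21 = 0 (operand ≠ 0)
¬¬r: Gödel ¬ of 0 = 1 (operand is 0)
¬¬¬r: Gödel ¬ of 1 = 0 (operand ≠ 0)
((p ∧ p) ⊃ ¬¬¬r): 0.28 > 0, so result = 0
¬q: Gödel ¬ of 0.71 = 0 (operand ≠ 0)
(¬q ⊃ r): 0 ≤ 0.21, so result = 1
(((p ∧ p) ⊃ ¬¬¬r) ∨ (¬q ⊃ r)) = max(0, 1) = 1
(q ⊃ r): 0.71 > 0.21, so result = 0.21
(p ∨ (q ⊃ r)) = max(0.28, 0.21) = 0.28
(r ∨ r) = max(0.21, 0.21) = 0.21
((p ∨ (q ⊃ r)) ⊃ (r ∨ r)): 0.28 > 0.21, so result = 0.21
((((p ∧ p) ⊃ ¬¬¬r) ∨ (¬q ⊃ r)) ∧ ((p ∨ (q ⊃ r)) ⊃ (r ∨ r))) = min(1, 0.21) = 0.21

0.21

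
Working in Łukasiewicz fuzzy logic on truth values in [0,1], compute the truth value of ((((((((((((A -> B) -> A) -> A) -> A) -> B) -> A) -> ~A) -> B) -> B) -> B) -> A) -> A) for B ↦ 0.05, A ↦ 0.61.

(A -> B): min(1, 1 − 0.61 + 0.05) = 0.44
((A -> B) -> A): min(1, 1 − 0.44 + 0.61) = 1
(((A -> B) -> A) -> A): min(1, 1 − 1 + 0.61) = 0.61
((((A -> B) -> A) -> A) -> A): min(1, 1 − 0.61 + 0.61) = 1
(((((A -> B) -> A) -> A) -> A) -> B): min(1, 1 − 1 + 0.05) = 0.05
((((((A -> B) -> A) -> A) -> A) -> B) -> A): min(1, 1 − 0.05 + 0.61) = 1
~A: Łukasiewicz ¬ gives 1 − 0.61 = 0.39
(((((((A -> B) -> A) -> A) -> A) -> B) -> A) -> ~A): min(1, 1 − 1 + 0.39) = 0.39
((((((((A -> B) -> A) -> A) -> A) -> B) -> A) -> ~A) -> B): min(1, 1 − 0.39 + 0.05) = 0.66
(((((((((A -> B) -> A) -> A) -> A) -> B) -> A) -> ~A) -> B) -> B): min(1, 1 − 0.66 + 0.05) = 0.39
((((((((((A -> B) -> A) -> A) -> A) -> B) -> A) -> ~A) -> B) -> B) -> B): min(1, 1 − 0.39 + 0.05) = 0.66
(((((((((((A -> B) -> A) -> A) -> A) -> B) -> A) -> ~A) -> B) -> B) -> B) -> A): min(1, 1 − 0.66 + 0.61) = 0.95
((((((((((((A -> B) -> A) -> A) -> A) -> B) -> A) -> ~A) -> B) -> B) -> B) -> A) -> A): min(1, 1 − 0.95 + 0.61) = 0.66

0.66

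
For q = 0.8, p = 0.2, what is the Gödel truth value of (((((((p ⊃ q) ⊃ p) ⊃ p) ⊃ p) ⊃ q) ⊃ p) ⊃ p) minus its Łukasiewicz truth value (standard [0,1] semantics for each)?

Gödel evaluation:
  (p ⊃ q): 0.2 ≤ 0.8, so result = 1
  ((p ⊃ q) ⊃ p): 1 > 0.2, so result = 0.2
  (((p ⊃ q) ⊃ p) ⊃ p): 0.2 ≤ 0.2, so result = 1
  ((((p ⊃ q) ⊃ p) ⊃ p) ⊃ p): 1 > 0.2, so result = 0.2
  (((((p ⊃ q) ⊃ p) ⊃ p) ⊃ p) ⊃ q): 0.2 ≤ 0.8, so result = 1
  ((((((p ⊃ q) ⊃ p) ⊃ p) ⊃ p) ⊃ q) ⊃ p): 1 > 0.2, so result = 0.2
  (((((((p ⊃ q) ⊃ p) ⊃ p) ⊃ p) ⊃ q) ⊃ p) ⊃ p): 0.2 ≤ 0.2, so result = 1
  Gödel value = 1
Łukasiewicz evaluation:
  (p ⊃ q): min(1, 1 − 0.2 + 0.8) = 1
  ((p ⊃ q) ⊃ p): min(1, 1 − 1 + 0.2) = 0.2
  (((p ⊃ q) ⊃ p) ⊃ p): min(1, 1 − 0.2 + 0.2) = 1
  ((((p ⊃ q) ⊃ p) ⊃ p) ⊃ p): min(1, 1 − 1 + 0.2) = 0.2
  (((((p ⊃ q) ⊃ p) ⊃ p) ⊃ p) ⊃ q): min(1, 1 − 0.2 + 0.8) = 1
  ((((((p ⊃ q) ⊃ p) ⊃ p) ⊃ p) ⊃ q) ⊃ p): min(1, 1 − 1 + 0.2) = 0.2
  (((((((p ⊃ q) ⊃ p) ⊃ p) ⊃ p) ⊃ q) ⊃ p) ⊃ p): min(1, 1 − 0.2 + 0.2) = 1
  Łukasiewicz value = 1
Difference: 1 − 1 = 0.00

0.00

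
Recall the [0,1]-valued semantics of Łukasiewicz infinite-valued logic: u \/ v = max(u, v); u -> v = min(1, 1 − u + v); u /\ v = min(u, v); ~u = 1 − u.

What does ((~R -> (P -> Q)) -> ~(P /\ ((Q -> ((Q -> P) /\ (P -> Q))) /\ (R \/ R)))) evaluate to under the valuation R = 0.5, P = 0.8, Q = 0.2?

0.60

~R: Łukasiewicz ¬ gives 1 − 0.5 = 0.5
(P -> Q): min(1, 1 − 0.8 + 0.2) = 0.4
(~R -> (P -> Q)): min(1, 1 − 0.5 + 0.4) = 0.9
(Q -> P): min(1, 1 − 0.2 + 0.8) = 1
(P -> Q): min(1, 1 − 0.8 + 0.2) = 0.4
((Q -> P) /\ (P -> Q)) = min(1, 0.4) = 0.4
(Q -> ((Q -> P) /\ (P -> Q))): min(1, 1 − 0.2 + 0.4) = 1
(R \/ R) = max(0.5, 0.5) = 0.5
((Q -> ((Q -> P) /\ (P -> Q))) /\ (R \/ R)) = min(1, 0.5) = 0.5
(P /\ ((Q -> ((Q -> P) /\ (P -> Q))) /\ (R \/ R))) = min(0.8, 0.5) = 0.5
~(P /\ ((Q -> ((Q -> P) /\ (P -> Q))) /\ (R \/ R))): Łukasiewicz ¬ gives 1 − 0.5 = 0.5
((~R -> (P -> Q)) -> ~(P /\ ((Q -> ((Q -> P) /\ (P -> Q))) /\ (R \/ R)))): min(1, 1 − 0.9 + 0.5) = 0.6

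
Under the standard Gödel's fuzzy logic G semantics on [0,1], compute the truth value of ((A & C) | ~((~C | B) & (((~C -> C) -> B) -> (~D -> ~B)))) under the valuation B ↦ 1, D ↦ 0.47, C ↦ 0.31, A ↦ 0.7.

(A & C) = min(0.7, 0.31) = 0.31
~C: Gödel ¬ of 0.31 = 0 (operand ≠ 0)
(~C | B) = max(0, 1) = 1
~C: Gödel ¬ of 0.31 = 0 (operand ≠ 0)
(~C -> C): 0 ≤ 0.31, so result = 1
((~C -> C) -> B): 1 ≤ 1, so result = 1
~D: Gödel ¬ of 0.47 = 0 (operand ≠ 0)
~B: Gödel ¬ of 1 = 0 (operand ≠ 0)
(~D -> ~B): 0 ≤ 0, so result = 1
(((~C -> C) -> B) -> (~D -> ~B)): 1 ≤ 1, so result = 1
((~C | B) & (((~C -> C) -> B) -> (~D -> ~B))) = min(1, 1) = 1
~((~C | B) & (((~C -> C) -> B) -> (~D -> ~B))): Gödel ¬ of 1 = 0 (operand ≠ 0)
((A & C) | ~((~C | B) & (((~C -> C) -> B) -> (~D -> ~B)))) = max(0.31, 0) = 0.31

0.31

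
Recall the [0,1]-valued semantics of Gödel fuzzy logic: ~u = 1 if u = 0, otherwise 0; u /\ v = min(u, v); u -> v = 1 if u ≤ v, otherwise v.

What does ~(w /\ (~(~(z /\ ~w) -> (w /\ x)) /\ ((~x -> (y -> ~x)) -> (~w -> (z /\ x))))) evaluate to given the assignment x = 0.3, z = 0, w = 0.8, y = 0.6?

1.00

~w: Gödel ¬ of 0.8 = 0 (operand ≠ 0)
(z /\ ~w) = min(0, 0) = 0
~(z /\ ~w): Gödel ¬ of 0 = 1 (operand is 0)
(w /\ x) = min(0.8, 0.3) = 0.3
(~(z /\ ~w) -> (w /\ x)): 1 > 0.3, so result = 0.3
~(~(z /\ ~w) -> (w /\ x)): Gödel ¬ of 0.3 = 0 (operand ≠ 0)
~x: Gödel ¬ of 0.3 = 0 (operand ≠ 0)
~x: Gödel ¬ of 0.3 = 0 (operand ≠ 0)
(y -> ~x): 0.6 > 0, so result = 0
(~x -> (y -> ~x)): 0 ≤ 0, so result = 1
~w: Gödel ¬ of 0.8 = 0 (operand ≠ 0)
(z /\ x) = min(0, 0.3) = 0
(~w -> (z /\ x)): 0 ≤ 0, so result = 1
((~x -> (y -> ~x)) -> (~w -> (z /\ x))): 1 ≤ 1, so result = 1
(~(~(z /\ ~w) -> (w /\ x)) /\ ((~x -> (y -> ~x)) -> (~w -> (z /\ x)))) = min(0, 1) = 0
(w /\ (~(~(z /\ ~w) -> (w /\ x)) /\ ((~x -> (y -> ~x)) -> (~w -> (z /\ x))))) = min(0.8, 0) = 0
~(w /\ (~(~(z /\ ~w) -> (w /\ x)) /\ ((~x -> (y -> ~x)) -> (~w -> (z /\ x))))): Gödel ¬ of 0 = 1 (operand is 0)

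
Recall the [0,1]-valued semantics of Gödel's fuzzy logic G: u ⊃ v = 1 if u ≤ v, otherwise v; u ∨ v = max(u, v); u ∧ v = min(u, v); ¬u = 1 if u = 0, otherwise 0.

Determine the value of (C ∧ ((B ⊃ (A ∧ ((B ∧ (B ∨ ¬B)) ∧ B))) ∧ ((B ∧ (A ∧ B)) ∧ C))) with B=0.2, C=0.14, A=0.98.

¬B: Gödel ¬ of 0.2 = 0 (operand ≠ 0)
(B ∨ ¬B) = max(0.2, 0) = 0.2
(B ∧ (B ∨ ¬B)) = min(0.2, 0.2) = 0.2
((B ∧ (B ∨ ¬B)) ∧ B) = min(0.2, 0.2) = 0.2
(A ∧ ((B ∧ (B ∨ ¬B)) ∧ B)) = min(0.98, 0.2) = 0.2
(B ⊃ (A ∧ ((B ∧ (B ∨ ¬B)) ∧ B))): 0.2 ≤ 0.2, so result = 1
(A ∧ B) = min(0.98, 0.2) = 0.2
(B ∧ (A ∧ B)) = min(0.2, 0.2) = 0.2
((B ∧ (A ∧ B)) ∧ C) = min(0.2, 0.14) = 0.14
((B ⊃ (A ∧ ((B ∧ (B ∨ ¬B)) ∧ B))) ∧ ((B ∧ (A ∧ B)) ∧ C)) = min(1, 0.14) = 0.14
(C ∧ ((B ⊃ (A ∧ ((B ∧ (B ∨ ¬B)) ∧ B))) ∧ ((B ∧ (A ∧ B)) ∧ C))) = min(0.14, 0.14) = 0.14

0.14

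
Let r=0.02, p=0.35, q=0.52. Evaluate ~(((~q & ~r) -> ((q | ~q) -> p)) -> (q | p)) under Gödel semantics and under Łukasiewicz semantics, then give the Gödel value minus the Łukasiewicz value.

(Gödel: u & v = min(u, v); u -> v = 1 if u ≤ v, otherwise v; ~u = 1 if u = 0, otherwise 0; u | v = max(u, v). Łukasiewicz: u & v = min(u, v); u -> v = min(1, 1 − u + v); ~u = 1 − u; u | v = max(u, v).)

-0.48

Gödel evaluation:
  ~q: Gödel ¬ of 0.52 = 0 (operand ≠ 0)
  ~r: Gödel ¬ of 0.02 = 0 (operand ≠ 0)
  (~q & ~r) = min(0, 0) = 0
  ~q: Gödel ¬ of 0.52 = 0 (operand ≠ 0)
  (q | ~q) = max(0.52, 0) = 0.52
  ((q | ~q) -> p): 0.52 > 0.35, so result = 0.35
  ((~q & ~r) -> ((q | ~q) -> p)): 0 ≤ 0.35, so result = 1
  (q | p) = max(0.52, 0.35) = 0.52
  (((~q & ~r) -> ((q | ~q) -> p)) -> (q | p)): 1 > 0.52, so result = 0.52
  ~(((~q & ~r) -> ((q | ~q) -> p)) -> (q | p)): Gödel ¬ of 0.52 = 0 (operand ≠ 0)
  Gödel value = 0
Łukasiewicz evaluation:
  ~q: Łukasiewicz ¬ gives 1 − 0.52 = 0.48
  ~r: Łukasiewicz ¬ gives 1 − 0.02 = 0.98
  (~q & ~r) = min(0.48, 0.98) = 0.48
  ~q: Łukasiewicz ¬ gives 1 − 0.52 = 0.48
  (q | ~q) = max(0.52, 0.48) = 0.52
  ((q | ~q) -> p): min(1, 1 − 0.52 + 0.35) = 0.83
  ((~q & ~r) -> ((q | ~q) -> p)): min(1, 1 − 0.48 + 0.83) = 1
  (q | p) = max(0.52, 0.35) = 0.52
  (((~q & ~r) -> ((q | ~q) -> p)) -> (q | p)): min(1, 1 − 1 + 0.52) = 0.52
  ~(((~q & ~r) -> ((q | ~q) -> p)) -> (q | p)): Łukasiewicz ¬ gives 1 − 0.52 = 0.48
  Łukasiewicz value = 0.48
Difference: 0 − 0.48 = -0.48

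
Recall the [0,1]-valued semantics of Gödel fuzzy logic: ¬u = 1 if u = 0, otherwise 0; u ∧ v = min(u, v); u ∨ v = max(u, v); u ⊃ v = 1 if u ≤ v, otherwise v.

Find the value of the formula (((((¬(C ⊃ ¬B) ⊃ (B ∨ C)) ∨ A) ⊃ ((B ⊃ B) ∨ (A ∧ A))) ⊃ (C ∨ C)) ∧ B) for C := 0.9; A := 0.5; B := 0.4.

¬B: Gödel ¬ of 0.4 = 0 (operand ≠ 0)
(C ⊃ ¬B): 0.9 > 0, so result = 0
¬(C ⊃ ¬B): Gödel ¬ of 0 = 1 (operand is 0)
(B ∨ C) = max(0.4, 0.9) = 0.9
(¬(C ⊃ ¬B) ⊃ (B ∨ C)): 1 > 0.9, so result = 0.9
((¬(C ⊃ ¬B) ⊃ (B ∨ C)) ∨ A) = max(0.9, 0.5) = 0.9
(B ⊃ B): 0.4 ≤ 0.4, so result = 1
(A ∧ A) = min(0.5, 0.5) = 0.5
((B ⊃ B) ∨ (A ∧ A)) = max(1, 0.5) = 1
(((¬(C ⊃ ¬B) ⊃ (B ∨ C)) ∨ A) ⊃ ((B ⊃ B) ∨ (A ∧ A))): 0.9 ≤ 1, so result = 1
(C ∨ C) = max(0.9, 0.9) = 0.9
((((¬(C ⊃ ¬B) ⊃ (B ∨ C)) ∨ A) ⊃ ((B ⊃ B) ∨ (A ∧ A))) ⊃ (C ∨ C)): 1 > 0.9, so result = 0.9
(((((¬(C ⊃ ¬B) ⊃ (B ∨ C)) ∨ A) ⊃ ((B ⊃ B) ∨ (A ∧ A))) ⊃ (C ∨ C)) ∧ B) = min(0.9, 0.4) = 0.4

0.40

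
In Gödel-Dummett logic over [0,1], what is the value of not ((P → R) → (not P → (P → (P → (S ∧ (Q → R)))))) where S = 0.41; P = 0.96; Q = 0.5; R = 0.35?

0.00

(P → R): 0.96 > 0.35, so result = 0.35
not P: Gödel ¬ of 0.96 = 0 (operand ≠ 0)
(Q → R): 0.5 > 0.35, so result = 0.35
(S ∧ (Q → R)) = min(0.41, 0.35) = 0.35
(P → (S ∧ (Q → R))): 0.96 > 0.35, so result = 0.35
(P → (P → (S ∧ (Q → R)))): 0.96 > 0.35, so result = 0.35
(not P → (P → (P → (S ∧ (Q → R))))): 0 ≤ 0.35, so result = 1
((P → R) → (not P → (P → (P → (S ∧ (Q → R)))))): 0.35 ≤ 1, so result = 1
not ((P → R) → (not P → (P → (P → (S ∧ (Q → R)))))): Gödel ¬ of 1 = 0 (operand ≠ 0)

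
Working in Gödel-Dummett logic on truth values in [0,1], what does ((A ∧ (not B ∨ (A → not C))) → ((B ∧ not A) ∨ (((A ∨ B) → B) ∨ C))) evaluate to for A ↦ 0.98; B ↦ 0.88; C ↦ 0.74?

1.00

not B: Gödel ¬ of 0.88 = 0 (operand ≠ 0)
not C: Gödel ¬ of 0.74 = 0 (operand ≠ 0)
(A → not C): 0.98 > 0, so result = 0
(not B ∨ (A → not C)) = max(0, 0) = 0
(A ∧ (not B ∨ (A → not C))) = min(0.98, 0) = 0
not A: Gödel ¬ of 0.98 = 0 (operand ≠ 0)
(B ∧ not A) = min(0.88, 0) = 0
(A ∨ B) = max(0.98, 0.88) = 0.98
((A ∨ B) → B): 0.98 > 0.88, so result = 0.88
(((A ∨ B) → B) ∨ C) = max(0.88, 0.74) = 0.88
((B ∧ not A) ∨ (((A ∨ B) → B) ∨ C)) = max(0, 0.88) = 0.88
((A ∧ (not B ∨ (A → not C))) → ((B ∧ not A) ∨ (((A ∨ B) → B) ∨ C))): 0 ≤ 0.88, so result = 1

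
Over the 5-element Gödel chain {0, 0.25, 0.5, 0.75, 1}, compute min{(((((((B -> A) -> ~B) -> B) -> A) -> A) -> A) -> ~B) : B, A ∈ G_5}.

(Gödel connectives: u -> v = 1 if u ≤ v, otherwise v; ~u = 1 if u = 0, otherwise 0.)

The minimum is attained at B = 0.25, A = 0.25:
  (B -> A): 0.25 ≤ 0.25, so result = 1
  ~B: Gödel ¬ of 0.25 = 0 (operand ≠ 0)
  ((B -> A) -> ~B): 1 > 0, so result = 0
  (((B -> A) -> ~B) -> B): 0 ≤ 0.25, so result = 1
  ((((B -> A) -> ~B) -> B) -> A): 1 > 0.25, so result = 0.25
  (((((B -> A) -> ~B) -> B) -> A) -> A): 0.25 ≤ 0.25, so result = 1
  ((((((B -> A) -> ~B) -> B) -> A) -> A) -> A): 1 > 0.25, so result = 0.25
  ~B: Gödel ¬ of 0.25 = 0 (operand ≠ 0)
  (((((((B -> A) -> ~B) -> B) -> A) -> A) -> A) -> ~B): 0.25 > 0, so result = 0
Checking all 25 assignments confirms none give a value below 0.00.

0.00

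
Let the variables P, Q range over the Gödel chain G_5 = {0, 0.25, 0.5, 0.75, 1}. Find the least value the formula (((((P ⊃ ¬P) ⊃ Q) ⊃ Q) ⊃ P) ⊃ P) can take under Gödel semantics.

0.25

The minimum is attained at P = 0.25, Q = 0:
  ¬P: Gödel ¬ of 0.25 = 0 (operand ≠ 0)
  (P ⊃ ¬P): 0.25 > 0, so result = 0
  ((P ⊃ ¬P) ⊃ Q): 0 ≤ 0, so result = 1
  (((P ⊃ ¬P) ⊃ Q) ⊃ Q): 1 > 0, so result = 0
  ((((P ⊃ ¬P) ⊃ Q) ⊃ Q) ⊃ P): 0 ≤ 0.25, so result = 1
  (((((P ⊃ ¬P) ⊃ Q) ⊃ Q) ⊃ P) ⊃ P): 1 > 0.25, so result = 0.25
Checking all 25 assignments confirms none give a value below 0.25.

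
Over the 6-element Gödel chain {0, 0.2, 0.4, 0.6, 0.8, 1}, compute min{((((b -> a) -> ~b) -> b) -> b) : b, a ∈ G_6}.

0.20

The minimum is attained at b = 0.2, a = 0.2:
  (b -> a): 0.2 ≤ 0.2, so result = 1
  ~b: Gödel ¬ of 0.2 = 0 (operand ≠ 0)
  ((b -> a) -> ~b): 1 > 0, so result = 0
  (((b -> a) -> ~b) -> b): 0 ≤ 0.2, so result = 1
  ((((b -> a) -> ~b) -> b) -> b): 1 > 0.2, so result = 0.2
Checking all 36 assignments confirms none give a value below 0.20.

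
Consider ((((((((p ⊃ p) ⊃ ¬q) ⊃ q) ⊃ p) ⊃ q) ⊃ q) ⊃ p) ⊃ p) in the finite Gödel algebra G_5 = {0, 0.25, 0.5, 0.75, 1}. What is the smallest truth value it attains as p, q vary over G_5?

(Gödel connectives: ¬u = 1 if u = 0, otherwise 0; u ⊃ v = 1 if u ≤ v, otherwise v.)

The minimum is attained at p = 0.25, q = 0.25:
  (p ⊃ p): 0.25 ≤ 0.25, so result = 1
  ¬q: Gödel ¬ of 0.25 = 0 (operand ≠ 0)
  ((p ⊃ p) ⊃ ¬q): 1 > 0, so result = 0
  (((p ⊃ p) ⊃ ¬q) ⊃ q): 0 ≤ 0.25, so result = 1
  ((((p ⊃ p) ⊃ ¬q) ⊃ q) ⊃ p): 1 > 0.25, so result = 0.25
  (((((p ⊃ p) ⊃ ¬q) ⊃ q) ⊃ p) ⊃ q): 0.25 ≤ 0.25, so result = 1
  ((((((p ⊃ p) ⊃ ¬q) ⊃ q) ⊃ p) ⊃ q) ⊃ q): 1 > 0.25, so result = 0.25
  (((((((p ⊃ p) ⊃ ¬q) ⊃ q) ⊃ p) ⊃ q) ⊃ q) ⊃ p): 0.25 ≤ 0.25, so result = 1
  ((((((((p ⊃ p) ⊃ ¬q) ⊃ q) ⊃ p) ⊃ q) ⊃ q) ⊃ p) ⊃ p): 1 > 0.25, so result = 0.25
Checking all 25 assignments confirms none give a value below 0.25.

0.25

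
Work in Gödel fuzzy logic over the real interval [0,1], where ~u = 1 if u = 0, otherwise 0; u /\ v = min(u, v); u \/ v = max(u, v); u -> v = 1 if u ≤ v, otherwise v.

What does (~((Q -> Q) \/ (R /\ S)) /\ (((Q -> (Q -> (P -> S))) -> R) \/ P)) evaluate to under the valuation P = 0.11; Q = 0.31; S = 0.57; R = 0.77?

0.00

(Q -> Q): 0.31 ≤ 0.31, so result = 1
(R /\ S) = min(0.77, 0.57) = 0.57
((Q -> Q) \/ (R /\ S)) = max(1, 0.57) = 1
~((Q -> Q) \/ (R /\ S)): Gödel ¬ of 1 = 0 (operand ≠ 0)
(P -> S): 0.11 ≤ 0.57, so result = 1
(Q -> (P -> S)): 0.31 ≤ 1, so result = 1
(Q -> (Q -> (P -> S))): 0.31 ≤ 1, so result = 1
((Q -> (Q -> (P -> S))) -> R): 1 > 0.77, so result = 0.77
(((Q -> (Q -> (P -> S))) -> R) \/ P) = max(0.77, 0.11) = 0.77
(~((Q -> Q) \/ (R /\ S)) /\ (((Q -> (Q -> (P -> S))) -> R) \/ P)) = min(0, 0.77) = 0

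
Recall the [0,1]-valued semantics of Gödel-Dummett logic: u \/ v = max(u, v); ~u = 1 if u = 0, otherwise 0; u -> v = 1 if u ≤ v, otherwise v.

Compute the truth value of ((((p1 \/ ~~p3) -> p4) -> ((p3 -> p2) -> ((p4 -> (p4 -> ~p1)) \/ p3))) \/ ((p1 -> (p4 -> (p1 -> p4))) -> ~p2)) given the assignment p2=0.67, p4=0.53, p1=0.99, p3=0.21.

0.21

~p3: Gödel ¬ of 0.21 = 0 (operand ≠ 0)
~~p3: Gödel ¬ of 0 = 1 (operand is 0)
(p1 \/ ~~p3) = max(0.99, 1) = 1
((p1 \/ ~~p3) -> p4): 1 > 0.53, so result = 0.53
(p3 -> p2): 0.21 ≤ 0.67, so result = 1
~p1: Gödel ¬ of 0.99 = 0 (operand ≠ 0)
(p4 -> ~p1): 0.53 > 0, so result = 0
(p4 -> (p4 -> ~p1)): 0.53 > 0, so result = 0
((p4 -> (p4 -> ~p1)) \/ p3) = max(0, 0.21) = 0.21
((p3 -> p2) -> ((p4 -> (p4 -> ~p1)) \/ p3)): 1 > 0.21, so result = 0.21
(((p1 \/ ~~p3) -> p4) -> ((p3 -> p2) -> ((p4 -> (p4 -> ~p1)) \/ p3))): 0.53 > 0.21, so result = 0.21
(p1 -> p4): 0.99 > 0.53, so result = 0.53
(p4 -> (p1 -> p4)): 0.53 ≤ 0.53, so result = 1
(p1 -> (p4 -> (p1 -> p4))): 0.99 ≤ 1, so result = 1
~p2: Gödel ¬ of 0.67 = 0 (operand ≠ 0)
((p1 -> (p4 -> (p1 -> p4))) -> ~p2): 1 > 0, so result = 0
((((p1 \/ ~~p3) -> p4) -> ((p3 -> p2) -> ((p4 -> (p4 -> ~p1)) \/ p3))) \/ ((p1 -> (p4 -> (p1 -> p4))) -> ~p2)) = max(0.21, 0) = 0.21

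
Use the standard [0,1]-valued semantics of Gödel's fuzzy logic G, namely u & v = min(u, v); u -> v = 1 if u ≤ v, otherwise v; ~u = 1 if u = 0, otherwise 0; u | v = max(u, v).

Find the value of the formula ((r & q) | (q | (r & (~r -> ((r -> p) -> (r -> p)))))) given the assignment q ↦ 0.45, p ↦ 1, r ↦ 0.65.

0.65

(r & q) = min(0.65, 0.45) = 0.45
~r: Gödel ¬ of 0.65 = 0 (operand ≠ 0)
(r -> p): 0.65 ≤ 1, so result = 1
(r -> p): 0.65 ≤ 1, so result = 1
((r -> p) -> (r -> p)): 1 ≤ 1, so result = 1
(~r -> ((r -> p) -> (r -> p))): 0 ≤ 1, so result = 1
(r & (~r -> ((r -> p) -> (r -> p)))) = min(0.65, 1) = 0.65
(q | (r & (~r -> ((r -> p) -> (r -> p))))) = max(0.45, 0.65) = 0.65
((r & q) | (q | (r & (~r -> ((r -> p) -> (r -> p)))))) = max(0.45, 0.65) = 0.65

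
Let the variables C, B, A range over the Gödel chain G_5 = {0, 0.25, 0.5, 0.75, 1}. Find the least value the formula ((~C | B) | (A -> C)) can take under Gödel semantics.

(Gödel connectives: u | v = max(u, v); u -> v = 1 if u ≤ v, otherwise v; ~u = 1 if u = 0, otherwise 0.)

The minimum is attained at C = 0.25, B = 0, A = 0.5:
  ~C: Gödel ¬ of 0.25 = 0 (operand ≠ 0)
  (~C | B) = max(0, 0) = 0
  (A -> C): 0.5 > 0.25, so result = 0.25
  ((~C | B) | (A -> C)) = max(0, 0.25) = 0.25
Checking all 125 assignments confirms none give a value below 0.25.

0.25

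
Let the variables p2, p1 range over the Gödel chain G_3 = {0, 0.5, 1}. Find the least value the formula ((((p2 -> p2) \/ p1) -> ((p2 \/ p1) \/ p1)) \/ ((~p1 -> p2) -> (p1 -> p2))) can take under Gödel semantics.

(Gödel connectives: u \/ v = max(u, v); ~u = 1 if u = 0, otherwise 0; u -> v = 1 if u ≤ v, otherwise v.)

The minimum is attained at p2 = 0, p1 = 0.5:
  (p2 -> p2): 0 ≤ 0, so result = 1
  ((p2 -> p2) \/ p1) = max(1, 0.5) = 1
  (p2 \/ p1) = max(0, 0.5) = 0.5
  ((p2 \/ p1) \/ p1) = max(0.5, 0.5) = 0.5
  (((p2 -> p2) \/ p1) -> ((p2 \/ p1) \/ p1)): 1 > 0.5, so result = 0.5
  ~p1: Gödel ¬ of 0.5 = 0 (operand ≠ 0)
  (~p1 -> p2): 0 ≤ 0, so result = 1
  (p1 -> p2): 0.5 > 0, so result = 0
  ((~p1 -> p2) -> (p1 -> p2)): 1 > 0, so result = 0
  ((((p2 -> p2) \/ p1) -> ((p2 \/ p1) \/ p1)) \/ ((~p1 -> p2) -> (p1 -> p2))) = max(0.5, 0) = 0.5
Checking all 9 assignments confirms none give a value below 0.50.

0.50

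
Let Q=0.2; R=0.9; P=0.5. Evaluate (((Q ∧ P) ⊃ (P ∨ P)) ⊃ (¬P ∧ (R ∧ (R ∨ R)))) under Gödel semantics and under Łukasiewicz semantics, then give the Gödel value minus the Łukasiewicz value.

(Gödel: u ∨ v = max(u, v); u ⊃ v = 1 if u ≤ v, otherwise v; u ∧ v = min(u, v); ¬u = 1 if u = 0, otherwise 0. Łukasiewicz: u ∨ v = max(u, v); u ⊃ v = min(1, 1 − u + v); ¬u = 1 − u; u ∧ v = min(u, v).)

Gödel evaluation:
  (Q ∧ P) = min(0.2, 0.5) = 0.2
  (P ∨ P) = max(0.5, 0.5) = 0.5
  ((Q ∧ P) ⊃ (P ∨ P)): 0.2 ≤ 0.5, so result = 1
  ¬P: Gödel ¬ of 0.5 = 0 (operand ≠ 0)
  (R ∨ R) = max(0.9, 0.9) = 0.9
  (R ∧ (R ∨ R)) = min(0.9, 0.9) = 0.9
  (¬P ∧ (R ∧ (R ∨ R))) = min(0, 0.9) = 0
  (((Q ∧ P) ⊃ (P ∨ P)) ⊃ (¬P ∧ (R ∧ (R ∨ R)))): 1 > 0, so result = 0
  Gödel value = 0
Łukasiewicz evaluation:
  (Q ∧ P) = min(0.2, 0.5) = 0.2
  (P ∨ P) = max(0.5, 0.5) = 0.5
  ((Q ∧ P) ⊃ (P ∨ P)): min(1, 1 − 0.2 + 0.5) = 1
  ¬P: Łukasiewicz ¬ gives 1 − 0.5 = 0.5
  (R ∨ R) = max(0.9, 0.9) = 0.9
  (R ∧ (R ∨ R)) = min(0.9, 0.9) = 0.9
  (¬P ∧ (R ∧ (R ∨ R))) = min(0.5, 0.9) = 0.5
  (((Q ∧ P) ⊃ (P ∨ P)) ⊃ (¬P ∧ (R ∧ (R ∨ R)))): min(1, 1 − 1 + 0.5) = 0.5
  Łukasiewicz value = 0.5
Difference: 0 − 0.5 = -0.50

-0.50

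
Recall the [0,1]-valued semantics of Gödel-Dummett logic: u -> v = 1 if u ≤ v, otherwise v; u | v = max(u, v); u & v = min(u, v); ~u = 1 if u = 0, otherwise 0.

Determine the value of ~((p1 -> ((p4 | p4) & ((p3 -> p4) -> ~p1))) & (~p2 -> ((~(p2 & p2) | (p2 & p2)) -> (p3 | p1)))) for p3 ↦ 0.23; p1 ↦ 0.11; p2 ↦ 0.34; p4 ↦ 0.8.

1.00

(p4 | p4) = max(0.8, 0.8) = 0.8
(p3 -> p4): 0.23 ≤ 0.8, so result = 1
~p1: Gödel ¬ of 0.11 = 0 (operand ≠ 0)
((p3 -> p4) -> ~p1): 1 > 0, so result = 0
((p4 | p4) & ((p3 -> p4) -> ~p1)) = min(0.8, 0) = 0
(p1 -> ((p4 | p4) & ((p3 -> p4) -> ~p1))): 0.11 > 0, so result = 0
~p2: Gödel ¬ of 0.34 = 0 (operand ≠ 0)
(p2 & p2) = min(0.34, 0.34) = 0.34
~(p2 & p2): Gödel ¬ of 0.34 = 0 (operand ≠ 0)
(p2 & p2) = min(0.34, 0.34) = 0.34
(~(p2 & p2) | (p2 & p2)) = max(0, 0.34) = 0.34
(p3 | p1) = max(0.23, 0.11) = 0.23
((~(p2 & p2) | (p2 & p2)) -> (p3 | p1)): 0.34 > 0.23, so result = 0.23
(~p2 -> ((~(p2 & p2) | (p2 & p2)) -> (p3 | p1))): 0 ≤ 0.23, so result = 1
((p1 -> ((p4 | p4) & ((p3 -> p4) -> ~p1))) & (~p2 -> ((~(p2 & p2) | (p2 & p2)) -> (p3 | p1)))) = min(0, 1) = 0
~((p1 -> ((p4 | p4) & ((p3 -> p4) -> ~p1))) & (~p2 -> ((~(p2 & p2) | (p2 & p2)) -> (p3 | p1)))): Gödel ¬ of 0 = 1 (operand is 0)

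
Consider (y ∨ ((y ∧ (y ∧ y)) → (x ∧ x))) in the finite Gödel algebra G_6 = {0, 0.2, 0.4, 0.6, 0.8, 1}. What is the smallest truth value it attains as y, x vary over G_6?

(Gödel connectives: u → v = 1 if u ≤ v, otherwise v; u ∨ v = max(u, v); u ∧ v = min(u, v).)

0.20

The minimum is attained at y = 0.2, x = 0:
  (y ∧ y) = min(0.2, 0.2) = 0.2
  (y ∧ (y ∧ y)) = min(0.2, 0.2) = 0.2
  (x ∧ x) = min(0, 0) = 0
  ((y ∧ (y ∧ y)) → (x ∧ x)): 0.2 > 0, so result = 0
  (y ∨ ((y ∧ (y ∧ y)) → (x ∧ x))) = max(0.2, 0) = 0.2
Checking all 36 assignments confirms none give a value below 0.20.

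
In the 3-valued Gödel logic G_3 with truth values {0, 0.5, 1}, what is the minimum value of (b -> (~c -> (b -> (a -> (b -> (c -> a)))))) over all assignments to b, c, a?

Every assignment gives 1. For instance at b = 0, c = 0, a = 0:
  ~c: Gödel ¬ of 0 = 1 (operand is 0)
  (c -> a): 0 ≤ 0, so result = 1
  (b -> (c -> a)): 0 ≤ 1, so result = 1
  (a -> (b -> (c -> a))): 0 ≤ 1, so result = 1
  (b -> (a -> (b -> (c -> a)))): 0 ≤ 1, so result = 1
  (~c -> (b -> (a -> (b -> (c -> a))))): 1 ≤ 1, so result = 1
  (b -> (~c -> (b -> (a -> (b -> (c -> a)))))): 0 ≤ 1, so result = 1
All 27 assignments give value 1 — the formula is a G_3-tautology.

1.00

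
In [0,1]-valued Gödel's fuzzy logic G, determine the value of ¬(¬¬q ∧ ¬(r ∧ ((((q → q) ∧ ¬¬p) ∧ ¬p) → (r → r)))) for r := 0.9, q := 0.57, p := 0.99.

1.00

¬q: Gödel ¬ of 0.57 = 0 (operand ≠ 0)
¬¬q: Gödel ¬ of 0 = 1 (operand is 0)
(q → q): 0.57 ≤ 0.57, so result = 1
¬p: Gödel ¬ of 0.99 = 0 (operand ≠ 0)
¬¬p: Gödel ¬ of 0 = 1 (operand is 0)
((q → q) ∧ ¬¬p) = min(1, 1) = 1
¬p: Gödel ¬ of 0.99 = 0 (operand ≠ 0)
(((q → q) ∧ ¬¬p) ∧ ¬p) = min(1, 0) = 0
(r → r): 0.9 ≤ 0.9, so result = 1
((((q → q) ∧ ¬¬p) ∧ ¬p) → (r → r)): 0 ≤ 1, so result = 1
(r ∧ ((((q → q) ∧ ¬¬p) ∧ ¬p) → (r → r))) = min(0.9, 1) = 0.9
¬(r ∧ ((((q → q) ∧ ¬¬p) ∧ ¬p) → (r → r))): Gödel ¬ of 0.9 = 0 (operand ≠ 0)
(¬¬q ∧ ¬(r ∧ ((((q → q) ∧ ¬¬p) ∧ ¬p) → (r → r)))) = min(1, 0) = 0
¬(¬¬q ∧ ¬(r ∧ ((((q → q) ∧ ¬¬p) ∧ ¬p) → (r → r)))): Gödel ¬ of 0 = 1 (operand is 0)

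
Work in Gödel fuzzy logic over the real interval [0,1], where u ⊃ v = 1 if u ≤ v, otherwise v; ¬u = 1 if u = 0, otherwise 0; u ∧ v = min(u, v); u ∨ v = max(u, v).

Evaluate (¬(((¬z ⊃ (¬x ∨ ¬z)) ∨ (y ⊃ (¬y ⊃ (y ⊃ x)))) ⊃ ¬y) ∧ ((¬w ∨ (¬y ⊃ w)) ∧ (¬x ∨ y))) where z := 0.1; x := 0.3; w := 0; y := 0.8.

¬z: Gödel ¬ of 0.1 = 0 (operand ≠ 0)
¬x: Gödel ¬ of 0.3 = 0 (operand ≠ 0)
¬z: Gödel ¬ of 0.1 = 0 (operand ≠ 0)
(¬x ∨ ¬z) = max(0, 0) = 0
(¬z ⊃ (¬x ∨ ¬z)): 0 ≤ 0, so result = 1
¬y: Gödel ¬ of 0.8 = 0 (operand ≠ 0)
(y ⊃ x): 0.8 > 0.3, so result = 0.3
(¬y ⊃ (y ⊃ x)): 0 ≤ 0.3, so result = 1
(y ⊃ (¬y ⊃ (y ⊃ x))): 0.8 ≤ 1, so result = 1
((¬z ⊃ (¬x ∨ ¬z)) ∨ (y ⊃ (¬y ⊃ (y ⊃ x)))) = max(1, 1) = 1
¬y: Gödel ¬ of 0.8 = 0 (operand ≠ 0)
(((¬z ⊃ (¬x ∨ ¬z)) ∨ (y ⊃ (¬y ⊃ (y ⊃ x)))) ⊃ ¬y): 1 > 0, so result = 0
¬(((¬z ⊃ (¬x ∨ ¬z)) ∨ (y ⊃ (¬y ⊃ (y ⊃ x)))) ⊃ ¬y): Gödel ¬ of 0 = 1 (operand is 0)
¬w: Gödel ¬ of 0 = 1 (operand is 0)
¬y: Gödel ¬ of 0.8 = 0 (operand ≠ 0)
(¬y ⊃ w): 0 ≤ 0, so result = 1
(¬w ∨ (¬y ⊃ w)) = max(1, 1) = 1
¬x: Gödel ¬ of 0.3 = 0 (operand ≠ 0)
(¬x ∨ y) = max(0, 0.8) = 0.8
((¬w ∨ (¬y ⊃ w)) ∧ (¬x ∨ y)) = min(1, 0.8) = 0.8
(¬(((¬z ⊃ (¬x ∨ ¬z)) ∨ (y ⊃ (¬y ⊃ (y ⊃ x)))) ⊃ ¬y) ∧ ((¬w ∨ (¬y ⊃ w)) ∧ (¬x ∨ y))) = min(1, 0.8) = 0.8

0.80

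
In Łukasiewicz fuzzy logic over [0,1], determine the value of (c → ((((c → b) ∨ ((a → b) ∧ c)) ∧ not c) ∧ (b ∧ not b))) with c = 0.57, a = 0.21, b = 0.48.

(c → b): min(1, 1 − 0.57 + 0.48) = 0.91
(a → b): min(1, 1 − 0.21 + 0.48) = 1
((a → b) ∧ c) = min(1, 0.57) = 0.57
((c → b) ∨ ((a → b) ∧ c)) = max(0.91, 0.57) = 0.91
not c: Łukasiewicz ¬ gives 1 − 0.57 = 0.43
(((c → b) ∨ ((a → b) ∧ c)) ∧ not c) = min(0.91, 0.43) = 0.43
not b: Łukasiewicz ¬ gives 1 − 0.48 = 0.52
(b ∧ not b) = min(0.48, 0.52) = 0.48
((((c → b) ∨ ((a → b) ∧ c)) ∧ not c) ∧ (b ∧ not b)) = min(0.43, 0.48) = 0.43
(c → ((((c → b) ∨ ((a → b) ∧ c)) ∧ not c) ∧ (b ∧ not b))): min(1, 1 − 0.57 + 0.43) = 0.86

0.86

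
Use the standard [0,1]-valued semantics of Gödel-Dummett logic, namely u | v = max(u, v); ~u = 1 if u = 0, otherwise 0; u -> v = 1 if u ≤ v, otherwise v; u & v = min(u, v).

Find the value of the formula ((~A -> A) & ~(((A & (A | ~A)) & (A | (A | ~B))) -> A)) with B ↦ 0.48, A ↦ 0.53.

0.00

~A: Gödel ¬ of 0.53 = 0 (operand ≠ 0)
(~A -> A): 0 ≤ 0.53, so result = 1
~A: Gödel ¬ of 0.53 = 0 (operand ≠ 0)
(A | ~A) = max(0.53, 0) = 0.53
(A & (A | ~A)) = min(0.53, 0.53) = 0.53
~B: Gödel ¬ of 0.48 = 0 (operand ≠ 0)
(A | ~B) = max(0.53, 0) = 0.53
(A | (A | ~B)) = max(0.53, 0.53) = 0.53
((A & (A | ~A)) & (A | (A | ~B))) = min(0.53, 0.53) = 0.53
(((A & (A | ~A)) & (A | (A | ~B))) -> A): 0.53 ≤ 0.53, so result = 1
~(((A & (A | ~A)) & (A | (A | ~B))) -> A): Gödel ¬ of 1 = 0 (operand ≠ 0)
((~A -> A) & ~(((A & (A | ~A)) & (A | (A | ~B))) -> A)) = min(1, 0) = 0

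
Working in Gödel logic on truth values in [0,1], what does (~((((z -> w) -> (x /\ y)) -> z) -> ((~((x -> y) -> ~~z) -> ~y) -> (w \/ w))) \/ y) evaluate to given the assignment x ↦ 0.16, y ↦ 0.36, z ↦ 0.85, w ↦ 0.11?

0.36

(z -> w): 0.85 > 0.11, so result = 0.11
(x /\ y) = min(0.16, 0.36) = 0.16
((z -> w) -> (x /\ y)): 0.11 ≤ 0.16, so result = 1
(((z -> w) -> (x /\ y)) -> z): 1 > 0.85, so result = 0.85
(x -> y): 0.16 ≤ 0.36, so result = 1
~z: Gödel ¬ of 0.85 = 0 (operand ≠ 0)
~~z: Gödel ¬ of 0 = 1 (operand is 0)
((x -> y) -> ~~z): 1 ≤ 1, so result = 1
~((x -> y) -> ~~z): Gödel ¬ of 1 = 0 (operand ≠ 0)
~y: Gödel ¬ of 0.36 = 0 (operand ≠ 0)
(~((x -> y) -> ~~z) -> ~y): 0 ≤ 0, so result = 1
(w \/ w) = max(0.11, 0.11) = 0.11
((~((x -> y) -> ~~z) -> ~y) -> (w \/ w)): 1 > 0.11, so result = 0.11
((((z -> w) -> (x /\ y)) -> z) -> ((~((x -> y) -> ~~z) -> ~y) -> (w \/ w))): 0.85 > 0.11, so result = 0.11
~((((z -> w) -> (x /\ y)) -> z) -> ((~((x -> y) -> ~~z) -> ~y) -> (w \/ w))): Gödel ¬ of 0.11 = 0 (operand ≠ 0)
(~((((z -> w) -> (x /\ y)) -> z) -> ((~((x -> y) -> ~~z) -> ~y) -> (w \/ w))) \/ y) = max(0, 0.36) = 0.36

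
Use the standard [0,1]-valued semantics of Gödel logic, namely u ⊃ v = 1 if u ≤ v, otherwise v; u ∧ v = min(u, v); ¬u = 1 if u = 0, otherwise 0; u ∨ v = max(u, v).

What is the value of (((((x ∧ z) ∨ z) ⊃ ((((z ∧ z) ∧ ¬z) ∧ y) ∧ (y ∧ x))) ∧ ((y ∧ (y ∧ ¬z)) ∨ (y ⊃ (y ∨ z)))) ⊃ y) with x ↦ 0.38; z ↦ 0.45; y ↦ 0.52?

(x ∧ z) = min(0.38, 0.45) = 0.38
((x ∧ z) ∨ z) = max(0.38, 0.45) = 0.45
(z ∧ z) = min(0.45, 0.45) = 0.45
¬z: Gödel ¬ of 0.45 = 0 (operand ≠ 0)
((z ∧ z) ∧ ¬z) = min(0.45, 0) = 0
(((z ∧ z) ∧ ¬z) ∧ y) = min(0, 0.52) = 0
(y ∧ x) = min(0.52, 0.38) = 0.38
((((z ∧ z) ∧ ¬z) ∧ y) ∧ (y ∧ x)) = min(0, 0.38) = 0
(((x ∧ z) ∨ z) ⊃ ((((z ∧ z) ∧ ¬z) ∧ y) ∧ (y ∧ x))): 0.45 > 0, so result = 0
¬z: Gödel ¬ of 0.45 = 0 (operand ≠ 0)
(y ∧ ¬z) = min(0.52, 0) = 0
(y ∧ (y ∧ ¬z)) = min(0.52, 0) = 0
(y ∨ z) = max(0.52, 0.45) = 0.52
(y ⊃ (y ∨ z)): 0.52 ≤ 0.52, so result = 1
((y ∧ (y ∧ ¬z)) ∨ (y ⊃ (y ∨ z))) = max(0, 1) = 1
((((x ∧ z) ∨ z) ⊃ ((((z ∧ z) ∧ ¬z) ∧ y) ∧ (y ∧ x))) ∧ ((y ∧ (y ∧ ¬z)) ∨ (y ⊃ (y ∨ z)))) = min(0, 1) = 0
(((((x ∧ z) ∨ z) ⊃ ((((z ∧ z) ∧ ¬z) ∧ y) ∧ (y ∧ x))) ∧ ((y ∧ (y ∧ ¬z)) ∨ (y ⊃ (y ∨ z)))) ⊃ y): 0 ≤ 0.52, so result = 1

1.00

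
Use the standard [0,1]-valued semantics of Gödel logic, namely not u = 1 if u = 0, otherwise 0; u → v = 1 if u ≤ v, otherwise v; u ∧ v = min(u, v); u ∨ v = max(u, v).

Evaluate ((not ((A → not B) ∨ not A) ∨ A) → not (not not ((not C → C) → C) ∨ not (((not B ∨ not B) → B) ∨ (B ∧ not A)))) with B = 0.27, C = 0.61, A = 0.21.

0.00

not B: Gödel ¬ of 0.27 = 0 (operand ≠ 0)
(A → not B): 0.21 > 0, so result = 0
not A: Gödel ¬ of 0.21 = 0 (operand ≠ 0)
((A → not B) ∨ not A) = max(0, 0) = 0
not ((A → not B) ∨ not A): Gödel ¬ of 0 = 1 (operand is 0)
(not ((A → not B) ∨ not A) ∨ A) = max(1, 0.21) = 1
not C: Gödel ¬ of 0.61 = 0 (operand ≠ 0)
(not C → C): 0 ≤ 0.61, so result = 1
((not C → C) → C): 1 > 0.61, so result = 0.61
not ((not C → C) → C): Gödel ¬ of 0.61 = 0 (operand ≠ 0)
not not ((not C → C) → C): Gödel ¬ of 0 = 1 (operand is 0)
not B: Gödel ¬ of 0.27 = 0 (operand ≠ 0)
not B: Gödel ¬ of 0.27 = 0 (operand ≠ 0)
(not B ∨ not B) = max(0, 0) = 0
((not B ∨ not B) → B): 0 ≤ 0.27, so result = 1
not A: Gödel ¬ of 0.21 = 0 (operand ≠ 0)
(B ∧ not A) = min(0.27, 0) = 0
(((not B ∨ not B) → B) ∨ (B ∧ not A)) = max(1, 0) = 1
not (((not B ∨ not B) → B) ∨ (B ∧ not A)): Gödel ¬ of 1 = 0 (operand ≠ 0)
(not not ((not C → C) → C) ∨ not (((not B ∨ not B) → B) ∨ (B ∧ not A))) = max(1, 0) = 1
not (not not ((not C → C) → C) ∨ not (((not B ∨ not B) → B) ∨ (B ∧ not A))): Gödel ¬ of 1 = 0 (operand ≠ 0)
((not ((A → not B) ∨ not A) ∨ A) → not (not not ((not C → C) → C) ∨ not (((not B ∨ not B) → B) ∨ (B ∧ not A)))): 1 > 0, so result = 0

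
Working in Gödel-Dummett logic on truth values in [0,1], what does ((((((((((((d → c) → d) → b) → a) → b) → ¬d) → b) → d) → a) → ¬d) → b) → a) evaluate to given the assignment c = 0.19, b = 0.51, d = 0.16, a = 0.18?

0.18

(d → c): 0.16 ≤ 0.19, so result = 1
((d → c) → d): 1 > 0.16, so result = 0.16
(((d → c) → d) → b): 0.16 ≤ 0.51, so result = 1
((((d → c) → d) → b) → a): 1 > 0.18, so result = 0.18
(((((d → c) → d) → b) → a) → b): 0.18 ≤ 0.51, so result = 1
¬d: Gödel ¬ of 0.16 = 0 (operand ≠ 0)
((((((d → c) → d) → b) → a) → b) → ¬d): 1 > 0, so result = 0
(((((((d → c) → d) → b) → a) → b) → ¬d) → b): 0 ≤ 0.51, so result = 1
((((((((d → c) → d) → b) → a) → b) → ¬d) → b) → d): 1 > 0.16, so result = 0.16
(((((((((d → c) → d) → b) → a) → b) → ¬d) → b) → d) → a): 0.16 ≤ 0.18, so result = 1
¬d: Gödel ¬ of 0.16 = 0 (operand ≠ 0)
((((((((((d → c) → d) → b) → a) → b) → ¬d) → b) → d) → a) → ¬d): 1 > 0, so result = 0
(((((((((((d → c) → d) → b) → a) → b) → ¬d) → b) → d) → a) → ¬d) → b): 0 ≤ 0.51, so result = 1
((((((((((((d → c) → d) → b) → a) → b) → ¬d) → b) → d) → a) → ¬d) → b) → a): 1 > 0.18, so result = 0.18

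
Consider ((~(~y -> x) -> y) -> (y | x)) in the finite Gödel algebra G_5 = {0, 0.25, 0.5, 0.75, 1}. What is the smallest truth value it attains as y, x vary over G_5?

The minimum is attained at y = 0, x = 0.25:
  ~y: Gödel ¬ of 0 = 1 (operand is 0)
  (~y -> x): 1 > 0.25, so result = 0.25
  ~(~y -> x): Gödel ¬ of 0.25 = 0 (operand ≠ 0)
  (~(~y -> x) -> y): 0 ≤ 0, so result = 1
  (y | x) = max(0, 0.25) = 0.25
  ((~(~y -> x) -> y) -> (y | x)): 1 > 0.25, so result = 0.25
Checking all 25 assignments confirms none give a value below 0.25.

0.25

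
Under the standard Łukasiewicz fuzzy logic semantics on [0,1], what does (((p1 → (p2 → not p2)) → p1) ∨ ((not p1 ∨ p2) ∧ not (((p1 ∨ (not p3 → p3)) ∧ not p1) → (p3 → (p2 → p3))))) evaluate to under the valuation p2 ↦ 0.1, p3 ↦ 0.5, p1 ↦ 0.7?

0.70

not p2: Łukasiewicz ¬ gives 1 − 0.1 = 0.9
(p2 → not p2): min(1, 1 − 0.1 + 0.9) = 1
(p1 → (p2 → not p2)): min(1, 1 − 0.7 + 1) = 1
((p1 → (p2 → not p2)) → p1): min(1, 1 − 1 + 0.7) = 0.7
not p1: Łukasiewicz ¬ gives 1 − 0.7 = 0.3
(not p1 ∨ p2) = max(0.3, 0.1) = 0.3
not p3: Łukasiewicz ¬ gives 1 − 0.5 = 0.5
(not p3 → p3): min(1, 1 − 0.5 + 0.5) = 1
(p1 ∨ (not p3 → p3)) = max(0.7, 1) = 1
not p1: Łukasiewicz ¬ gives 1 − 0.7 = 0.3
((p1 ∨ (not p3 → p3)) ∧ not p1) = min(1, 0.3) = 0.3
(p2 → p3): min(1, 1 − 0.1 + 0.5) = 1
(p3 → (p2 → p3)): min(1, 1 − 0.5 + 1) = 1
(((p1 ∨ (not p3 → p3)) ∧ not p1) → (p3 → (p2 → p3))): min(1, 1 − 0.3 + 1) = 1
not (((p1 ∨ (not p3 → p3)) ∧ not p1) → (p3 → (p2 → p3))): Łukasiewicz ¬ gives 1 − 1 = 0
((not p1 ∨ p2) ∧ not (((p1 ∨ (not p3 → p3)) ∧ not p1) → (p3 → (p2 → p3)))) = min(0.3, 0) = 0
(((p1 → (p2 → not p2)) → p1) ∨ ((not p1 ∨ p2) ∧ not (((p1 ∨ (not p3 → p3)) ∧ not p1) → (p3 → (p2 → p3))))) = max(0.7, 0) = 0.7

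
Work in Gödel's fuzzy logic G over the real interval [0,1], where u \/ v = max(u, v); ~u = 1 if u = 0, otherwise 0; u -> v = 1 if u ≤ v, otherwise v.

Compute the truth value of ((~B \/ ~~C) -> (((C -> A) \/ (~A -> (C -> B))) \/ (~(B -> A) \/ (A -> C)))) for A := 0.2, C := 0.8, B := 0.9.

1.00

~B: Gödel ¬ of 0.9 = 0 (operand ≠ 0)
~C: Gödel ¬ of 0.8 = 0 (operand ≠ 0)
~~C: Gödel ¬ of 0 = 1 (operand is 0)
(~B \/ ~~C) = max(0, 1) = 1
(C -> A): 0.8 > 0.2, so result = 0.2
~A: Gödel ¬ of 0.2 = 0 (operand ≠ 0)
(C -> B): 0.8 ≤ 0.9, so result = 1
(~A -> (C -> B)): 0 ≤ 1, so result = 1
((C -> A) \/ (~A -> (C -> B))) = max(0.2, 1) = 1
(B -> A): 0.9 > 0.2, so result = 0.2
~(B -> A): Gödel ¬ of 0.2 = 0 (operand ≠ 0)
(A -> C): 0.2 ≤ 0.8, so result = 1
(~(B -> A) \/ (A -> C)) = max(0, 1) = 1
(((C -> A) \/ (~A -> (C -> B))) \/ (~(B -> A) \/ (A -> C))) = max(1, 1) = 1
((~B \/ ~~C) -> (((C -> A) \/ (~A -> (C -> B))) \/ (~(B -> A) \/ (A -> C)))): 1 ≤ 1, so result = 1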